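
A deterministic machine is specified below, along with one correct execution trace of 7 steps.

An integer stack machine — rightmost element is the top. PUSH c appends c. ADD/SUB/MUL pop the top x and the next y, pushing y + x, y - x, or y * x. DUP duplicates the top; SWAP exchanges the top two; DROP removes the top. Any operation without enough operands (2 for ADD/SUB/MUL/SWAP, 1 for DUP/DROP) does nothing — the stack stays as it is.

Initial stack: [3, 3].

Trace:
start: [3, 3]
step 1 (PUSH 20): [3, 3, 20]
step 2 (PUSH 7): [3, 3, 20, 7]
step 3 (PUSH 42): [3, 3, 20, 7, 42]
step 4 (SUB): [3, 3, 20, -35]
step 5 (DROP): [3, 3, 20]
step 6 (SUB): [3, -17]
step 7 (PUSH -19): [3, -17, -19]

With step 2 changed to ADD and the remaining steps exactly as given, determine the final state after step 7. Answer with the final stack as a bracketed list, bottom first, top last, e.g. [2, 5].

(re-executing from step 2 with the substitution; state before step 2: [3, 3, 20])
step 2 (ADD): [3, 23]
step 3 (PUSH 42): [3, 23, 42]
step 4 (SUB): [3, -19]
step 5 (DROP): [3]
step 6 (SUB): [3]
step 7 (PUSH -19): [3, -19]

[3, -19]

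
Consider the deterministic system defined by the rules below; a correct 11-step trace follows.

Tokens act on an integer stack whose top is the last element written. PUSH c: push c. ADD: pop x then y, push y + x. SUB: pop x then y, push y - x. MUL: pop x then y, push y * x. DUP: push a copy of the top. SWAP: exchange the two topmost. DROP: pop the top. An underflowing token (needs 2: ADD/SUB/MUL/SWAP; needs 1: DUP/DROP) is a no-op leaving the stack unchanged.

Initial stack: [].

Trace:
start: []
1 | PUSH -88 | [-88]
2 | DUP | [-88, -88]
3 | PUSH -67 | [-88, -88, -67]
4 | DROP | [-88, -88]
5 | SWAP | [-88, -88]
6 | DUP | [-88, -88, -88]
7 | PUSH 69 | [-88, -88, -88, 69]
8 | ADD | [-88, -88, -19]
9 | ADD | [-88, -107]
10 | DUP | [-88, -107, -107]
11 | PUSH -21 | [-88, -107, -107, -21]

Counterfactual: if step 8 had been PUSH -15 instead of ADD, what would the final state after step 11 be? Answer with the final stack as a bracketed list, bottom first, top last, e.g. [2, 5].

(re-executing from step 8 with the substitution; state before step 8: [-88, -88, -88, 69])
8 | PUSH -15 | [-88, -88, -88, 69, -15]
9 | ADD | [-88, -88, -88, 54]
10 | DUP | [-88, -88, -88, 54, 54]
11 | PUSH -21 | [-88, -88, -88, 54, 54, -21]

[-88, -88, -88, 54, 54, -21]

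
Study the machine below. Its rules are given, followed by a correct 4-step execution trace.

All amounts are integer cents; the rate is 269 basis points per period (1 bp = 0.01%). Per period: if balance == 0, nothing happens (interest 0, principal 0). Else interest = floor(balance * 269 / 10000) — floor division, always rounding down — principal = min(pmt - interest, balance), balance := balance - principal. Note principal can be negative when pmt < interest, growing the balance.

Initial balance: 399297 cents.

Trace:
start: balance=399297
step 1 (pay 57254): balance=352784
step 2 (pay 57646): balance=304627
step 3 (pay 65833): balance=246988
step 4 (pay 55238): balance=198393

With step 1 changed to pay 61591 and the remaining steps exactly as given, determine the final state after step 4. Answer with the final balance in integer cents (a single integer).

(re-executing from step 1 with the substitution; state before step 1: balance=399297)
step 1 (pay 61591): balance=348447
step 2 (pay 57646): balance=300174
step 3 (pay 65833): balance=242415
step 4 (pay 55238): balance=193697

193697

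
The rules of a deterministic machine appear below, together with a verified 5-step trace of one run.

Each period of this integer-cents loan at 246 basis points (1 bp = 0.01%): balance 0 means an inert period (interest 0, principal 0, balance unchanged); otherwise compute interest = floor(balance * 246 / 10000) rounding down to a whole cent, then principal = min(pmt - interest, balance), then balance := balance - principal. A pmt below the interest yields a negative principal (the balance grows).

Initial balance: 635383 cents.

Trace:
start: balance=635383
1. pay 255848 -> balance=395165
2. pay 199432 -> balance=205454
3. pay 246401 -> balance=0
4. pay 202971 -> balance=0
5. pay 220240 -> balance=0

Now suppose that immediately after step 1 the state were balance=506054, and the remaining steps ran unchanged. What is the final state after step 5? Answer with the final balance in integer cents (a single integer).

0

state after step 1 := balance=506054
2. pay 199432 -> balance=319070
3. pay 246401 -> balance=80518
4. pay 202971 -> balance=0
5. pay 220240 -> balance=0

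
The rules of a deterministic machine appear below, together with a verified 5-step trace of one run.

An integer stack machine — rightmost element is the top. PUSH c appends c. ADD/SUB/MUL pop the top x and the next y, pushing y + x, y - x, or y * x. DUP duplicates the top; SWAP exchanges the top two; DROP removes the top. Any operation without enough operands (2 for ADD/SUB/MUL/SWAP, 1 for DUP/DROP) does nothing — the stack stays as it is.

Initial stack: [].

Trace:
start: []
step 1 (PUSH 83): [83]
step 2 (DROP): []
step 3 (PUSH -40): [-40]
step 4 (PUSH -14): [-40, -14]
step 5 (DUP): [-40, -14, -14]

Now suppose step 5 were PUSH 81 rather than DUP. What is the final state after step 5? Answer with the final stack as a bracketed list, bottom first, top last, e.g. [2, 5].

[-40, -14, 81]

(re-executing from step 5 with the substitution; state before step 5: [-40, -14])
step 5 (PUSH 81): [-40, -14, 81]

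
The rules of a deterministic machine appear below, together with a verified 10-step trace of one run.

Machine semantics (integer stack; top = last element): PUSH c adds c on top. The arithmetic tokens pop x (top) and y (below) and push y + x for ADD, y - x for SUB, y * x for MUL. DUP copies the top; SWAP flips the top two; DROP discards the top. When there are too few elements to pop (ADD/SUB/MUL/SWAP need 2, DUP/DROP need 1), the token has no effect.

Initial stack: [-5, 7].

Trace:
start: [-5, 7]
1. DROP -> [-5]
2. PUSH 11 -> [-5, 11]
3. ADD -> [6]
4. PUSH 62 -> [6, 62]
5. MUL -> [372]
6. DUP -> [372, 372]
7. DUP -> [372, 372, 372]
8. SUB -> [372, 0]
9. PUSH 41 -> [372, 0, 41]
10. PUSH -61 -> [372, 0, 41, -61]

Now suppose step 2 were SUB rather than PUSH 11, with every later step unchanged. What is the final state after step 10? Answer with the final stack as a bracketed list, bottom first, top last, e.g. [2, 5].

[-310, 0, 41, -61]

(re-executing from step 2 with the substitution; state before step 2: [-5])
2. SUB -> [-5]
3. ADD -> [-5]
4. PUSH 62 -> [-5, 62]
5. MUL -> [-310]
6. DUP -> [-310, -310]
7. DUP -> [-310, -310, -310]
8. SUB -> [-310, 0]
9. PUSH 41 -> [-310, 0, 41]
10. PUSH -61 -> [-310, 0, 41, -61]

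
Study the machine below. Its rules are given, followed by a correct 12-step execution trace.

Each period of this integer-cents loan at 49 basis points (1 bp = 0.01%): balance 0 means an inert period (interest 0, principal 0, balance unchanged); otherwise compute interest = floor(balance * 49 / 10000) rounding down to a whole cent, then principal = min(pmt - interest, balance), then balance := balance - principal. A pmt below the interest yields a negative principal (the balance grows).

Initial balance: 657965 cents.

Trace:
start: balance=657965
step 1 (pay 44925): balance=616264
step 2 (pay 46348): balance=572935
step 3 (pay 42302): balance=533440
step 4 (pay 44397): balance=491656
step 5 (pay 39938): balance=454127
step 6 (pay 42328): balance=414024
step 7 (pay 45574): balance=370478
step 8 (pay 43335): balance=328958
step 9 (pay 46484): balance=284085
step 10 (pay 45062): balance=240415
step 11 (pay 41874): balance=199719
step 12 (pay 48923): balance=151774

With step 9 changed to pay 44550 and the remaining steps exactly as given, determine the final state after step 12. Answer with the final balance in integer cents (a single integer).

153736

(re-executing from step 9 with the substitution; state before step 9: balance=328958)
step 9 (pay 44550): balance=286019
step 10 (pay 45062): balance=242358
step 11 (pay 41874): balance=201671
step 12 (pay 48923): balance=153736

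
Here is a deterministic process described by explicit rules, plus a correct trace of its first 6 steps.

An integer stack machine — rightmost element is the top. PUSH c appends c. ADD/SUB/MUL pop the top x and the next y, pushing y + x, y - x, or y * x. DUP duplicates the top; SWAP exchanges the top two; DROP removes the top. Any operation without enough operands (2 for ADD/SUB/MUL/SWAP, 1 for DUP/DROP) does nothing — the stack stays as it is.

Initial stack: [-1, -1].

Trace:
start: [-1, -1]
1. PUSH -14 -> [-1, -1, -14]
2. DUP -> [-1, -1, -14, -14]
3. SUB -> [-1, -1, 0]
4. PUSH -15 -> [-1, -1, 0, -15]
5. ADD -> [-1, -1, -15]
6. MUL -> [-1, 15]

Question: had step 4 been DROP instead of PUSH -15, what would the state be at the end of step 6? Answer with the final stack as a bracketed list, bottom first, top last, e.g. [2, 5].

(re-executing from step 4 with the substitution; state before step 4: [-1, -1, 0])
4. DROP -> [-1, -1]
5. ADD -> [-2]
6. MUL -> [-2]

[-2]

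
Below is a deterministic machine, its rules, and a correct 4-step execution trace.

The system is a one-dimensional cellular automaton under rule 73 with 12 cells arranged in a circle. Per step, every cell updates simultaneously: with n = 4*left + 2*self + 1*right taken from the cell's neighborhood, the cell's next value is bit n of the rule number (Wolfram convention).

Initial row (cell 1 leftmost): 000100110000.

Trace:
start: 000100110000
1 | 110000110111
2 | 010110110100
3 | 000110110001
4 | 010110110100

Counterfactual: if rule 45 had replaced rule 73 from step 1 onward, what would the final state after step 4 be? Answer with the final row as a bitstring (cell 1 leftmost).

(re-executing steps 1..4 under rule 45; state before step 1: 000100110000)
1 | 110100100111
2 | 001100100100
3 | 101000100101
4 | 011010100111

011010100111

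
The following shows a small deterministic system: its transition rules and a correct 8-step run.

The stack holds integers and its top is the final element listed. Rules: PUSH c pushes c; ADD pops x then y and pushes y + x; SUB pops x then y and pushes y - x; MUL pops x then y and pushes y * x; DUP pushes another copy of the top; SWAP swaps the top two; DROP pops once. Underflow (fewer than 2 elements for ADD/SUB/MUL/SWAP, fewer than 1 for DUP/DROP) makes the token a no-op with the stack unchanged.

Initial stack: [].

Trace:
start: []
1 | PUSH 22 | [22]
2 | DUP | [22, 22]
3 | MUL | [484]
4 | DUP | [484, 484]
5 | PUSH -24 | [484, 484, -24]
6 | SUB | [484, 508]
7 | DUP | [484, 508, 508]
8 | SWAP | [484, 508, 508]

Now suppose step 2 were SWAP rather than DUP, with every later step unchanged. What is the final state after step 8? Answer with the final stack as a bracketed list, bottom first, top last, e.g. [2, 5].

(re-executing from step 2 with the substitution; state before step 2: [22])
2 | SWAP | [22]
3 | MUL | [22]
4 | DUP | [22, 22]
5 | PUSH -24 | [22, 22, -24]
6 | SUB | [22, 46]
7 | DUP | [22, 46, 46]
8 | SWAP | [22, 46, 46]

[22, 46, 46]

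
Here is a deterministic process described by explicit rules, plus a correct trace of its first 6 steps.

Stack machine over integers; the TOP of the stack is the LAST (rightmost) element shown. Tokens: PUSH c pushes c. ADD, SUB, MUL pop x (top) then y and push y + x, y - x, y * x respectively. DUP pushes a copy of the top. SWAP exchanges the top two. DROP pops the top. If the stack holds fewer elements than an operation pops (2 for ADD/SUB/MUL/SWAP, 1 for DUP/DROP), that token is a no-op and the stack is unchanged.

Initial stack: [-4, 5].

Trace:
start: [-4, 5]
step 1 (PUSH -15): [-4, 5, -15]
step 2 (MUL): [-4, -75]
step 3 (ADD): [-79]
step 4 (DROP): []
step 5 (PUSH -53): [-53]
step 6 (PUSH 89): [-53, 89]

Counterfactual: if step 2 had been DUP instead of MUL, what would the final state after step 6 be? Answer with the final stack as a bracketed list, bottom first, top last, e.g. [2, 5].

(re-executing from step 2 with the substitution; state before step 2: [-4, 5, -15])
step 2 (DUP): [-4, 5, -15, -15]
step 3 (ADD): [-4, 5, -30]
step 4 (DROP): [-4, 5]
step 5 (PUSH -53): [-4, 5, -53]
step 6 (PUSH 89): [-4, 5, -53, 89]

[-4, 5, -53, 89]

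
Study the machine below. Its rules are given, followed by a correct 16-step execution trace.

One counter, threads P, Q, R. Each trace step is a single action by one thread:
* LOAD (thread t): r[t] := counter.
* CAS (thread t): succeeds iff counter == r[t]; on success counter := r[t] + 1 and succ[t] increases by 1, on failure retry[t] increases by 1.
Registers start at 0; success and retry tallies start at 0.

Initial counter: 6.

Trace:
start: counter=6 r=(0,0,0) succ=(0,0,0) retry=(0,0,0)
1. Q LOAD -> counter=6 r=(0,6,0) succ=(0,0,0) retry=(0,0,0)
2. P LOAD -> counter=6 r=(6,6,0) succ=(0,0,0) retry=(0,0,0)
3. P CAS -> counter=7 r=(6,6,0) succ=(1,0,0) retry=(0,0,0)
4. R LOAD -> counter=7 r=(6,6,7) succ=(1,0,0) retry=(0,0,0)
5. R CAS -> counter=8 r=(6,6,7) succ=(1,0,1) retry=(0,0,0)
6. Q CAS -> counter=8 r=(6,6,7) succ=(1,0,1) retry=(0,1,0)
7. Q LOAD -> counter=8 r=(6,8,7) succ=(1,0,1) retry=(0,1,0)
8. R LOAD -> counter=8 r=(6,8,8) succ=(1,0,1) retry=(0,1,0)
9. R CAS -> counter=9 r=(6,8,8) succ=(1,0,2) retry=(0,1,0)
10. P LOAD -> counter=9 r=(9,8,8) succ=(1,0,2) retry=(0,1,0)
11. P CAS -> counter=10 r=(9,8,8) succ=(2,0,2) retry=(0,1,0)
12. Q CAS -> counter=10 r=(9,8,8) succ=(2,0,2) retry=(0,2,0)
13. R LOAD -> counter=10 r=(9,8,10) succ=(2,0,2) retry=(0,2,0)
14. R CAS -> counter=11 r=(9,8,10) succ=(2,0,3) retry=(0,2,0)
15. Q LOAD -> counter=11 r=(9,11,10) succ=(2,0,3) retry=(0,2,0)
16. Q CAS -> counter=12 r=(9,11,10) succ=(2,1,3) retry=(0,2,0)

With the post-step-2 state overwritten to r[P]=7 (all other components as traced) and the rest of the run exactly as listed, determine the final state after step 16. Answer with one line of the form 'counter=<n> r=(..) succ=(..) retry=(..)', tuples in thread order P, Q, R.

counter=11 r=(8,10,9) succ=(1,1,3) retry=(1,2,0)

state after step 2 := counter=6 r=(7,6,0) succ=(0,0,0) retry=(0,0,0)
3. P CAS -> counter=6 r=(7,6,0) succ=(0,0,0) retry=(1,0,0)
4. R LOAD -> counter=6 r=(7,6,6) succ=(0,0,0) retry=(1,0,0)
5. R CAS -> counter=7 r=(7,6,6) succ=(0,0,1) retry=(1,0,0)
6. Q CAS -> counter=7 r=(7,6,6) succ=(0,0,1) retry=(1,1,0)
7. Q LOAD -> counter=7 r=(7,7,6) succ=(0,0,1) retry=(1,1,0)
8. R LOAD -> counter=7 r=(7,7,7) succ=(0,0,1) retry=(1,1,0)
9. R CAS -> counter=8 r=(7,7,7) succ=(0,0,2) retry=(1,1,0)
10. P LOAD -> counter=8 r=(8,7,7) succ=(0,0,2) retry=(1,1,0)
11. P CAS -> counter=9 r=(8,7,7) succ=(1,0,2) retry=(1,1,0)
12. Q CAS -> counter=9 r=(8,7,7) succ=(1,0,2) retry=(1,2,0)
13. R LOAD -> counter=9 r=(8,7,9) succ=(1,0,2) retry=(1,2,0)
14. R CAS -> counter=10 r=(8,7,9) succ=(1,0,3) retry=(1,2,0)
15. Q LOAD -> counter=10 r=(8,10,9) succ=(1,0,3) retry=(1,2,0)
16. Q CAS -> counter=11 r=(8,10,9) succ=(1,1,3) retry=(1,2,0)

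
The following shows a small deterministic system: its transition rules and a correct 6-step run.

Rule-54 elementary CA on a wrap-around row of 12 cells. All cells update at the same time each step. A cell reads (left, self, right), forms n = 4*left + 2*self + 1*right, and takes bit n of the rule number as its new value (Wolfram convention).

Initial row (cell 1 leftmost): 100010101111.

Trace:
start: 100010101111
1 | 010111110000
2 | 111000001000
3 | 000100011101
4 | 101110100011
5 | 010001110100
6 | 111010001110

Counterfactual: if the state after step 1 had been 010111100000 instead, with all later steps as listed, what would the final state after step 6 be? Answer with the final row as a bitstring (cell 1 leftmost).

state after step 1 := 010111100000
2 | 111000010000
3 | 000100111001
4 | 101111000111
5 | 010000101000
6 | 111001111100

111001111100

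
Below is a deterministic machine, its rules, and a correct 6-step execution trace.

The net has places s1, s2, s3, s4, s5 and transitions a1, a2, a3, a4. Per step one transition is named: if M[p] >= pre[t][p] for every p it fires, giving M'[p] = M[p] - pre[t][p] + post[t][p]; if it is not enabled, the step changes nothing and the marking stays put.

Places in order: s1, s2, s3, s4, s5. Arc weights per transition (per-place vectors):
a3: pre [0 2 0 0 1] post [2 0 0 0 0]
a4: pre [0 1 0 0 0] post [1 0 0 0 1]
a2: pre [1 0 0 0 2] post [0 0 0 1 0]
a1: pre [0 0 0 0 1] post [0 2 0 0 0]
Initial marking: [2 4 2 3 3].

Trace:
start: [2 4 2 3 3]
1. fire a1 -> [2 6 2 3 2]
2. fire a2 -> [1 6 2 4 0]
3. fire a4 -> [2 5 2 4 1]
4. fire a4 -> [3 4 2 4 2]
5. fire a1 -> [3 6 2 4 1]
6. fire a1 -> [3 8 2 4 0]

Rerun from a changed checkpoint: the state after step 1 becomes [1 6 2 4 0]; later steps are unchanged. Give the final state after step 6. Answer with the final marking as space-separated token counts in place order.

3 8 2 4 0

state after step 1 := [1 6 2 4 0]
2. fire a2 -> [1 6 2 4 0]
3. fire a4 -> [2 5 2 4 1]
4. fire a4 -> [3 4 2 4 2]
5. fire a1 -> [3 6 2 4 1]
6. fire a1 -> [3 8 2 4 0]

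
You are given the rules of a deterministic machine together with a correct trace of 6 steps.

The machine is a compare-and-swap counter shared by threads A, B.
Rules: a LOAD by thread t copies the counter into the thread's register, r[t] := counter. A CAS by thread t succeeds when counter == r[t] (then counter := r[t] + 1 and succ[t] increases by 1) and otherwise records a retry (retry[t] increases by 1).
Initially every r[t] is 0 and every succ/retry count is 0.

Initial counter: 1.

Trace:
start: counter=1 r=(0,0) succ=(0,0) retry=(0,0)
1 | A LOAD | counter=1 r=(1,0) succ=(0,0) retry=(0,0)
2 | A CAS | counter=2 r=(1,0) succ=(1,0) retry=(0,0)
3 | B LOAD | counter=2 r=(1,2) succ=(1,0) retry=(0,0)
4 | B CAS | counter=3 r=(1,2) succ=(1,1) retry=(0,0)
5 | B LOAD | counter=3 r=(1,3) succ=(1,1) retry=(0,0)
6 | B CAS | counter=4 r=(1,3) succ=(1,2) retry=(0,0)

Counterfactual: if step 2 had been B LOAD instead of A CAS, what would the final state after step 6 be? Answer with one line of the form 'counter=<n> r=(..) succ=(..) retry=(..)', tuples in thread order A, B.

(re-executing from step 2 with the substitution; state before step 2: counter=1 r=(1,0) succ=(0,0) retry=(0,0))
2 | B LOAD | counter=1 r=(1,1) succ=(0,0) retry=(0,0)
3 | B LOAD | counter=1 r=(1,1) succ=(0,0) retry=(0,0)
4 | B CAS | counter=2 r=(1,1) succ=(0,1) retry=(0,0)
5 | B LOAD | counter=2 r=(1,2) succ=(0,1) retry=(0,0)
6 | B CAS | counter=3 r=(1,2) succ=(0,2) retry=(0,0)

counter=3 r=(1,2) succ=(0,2) retry=(0,0)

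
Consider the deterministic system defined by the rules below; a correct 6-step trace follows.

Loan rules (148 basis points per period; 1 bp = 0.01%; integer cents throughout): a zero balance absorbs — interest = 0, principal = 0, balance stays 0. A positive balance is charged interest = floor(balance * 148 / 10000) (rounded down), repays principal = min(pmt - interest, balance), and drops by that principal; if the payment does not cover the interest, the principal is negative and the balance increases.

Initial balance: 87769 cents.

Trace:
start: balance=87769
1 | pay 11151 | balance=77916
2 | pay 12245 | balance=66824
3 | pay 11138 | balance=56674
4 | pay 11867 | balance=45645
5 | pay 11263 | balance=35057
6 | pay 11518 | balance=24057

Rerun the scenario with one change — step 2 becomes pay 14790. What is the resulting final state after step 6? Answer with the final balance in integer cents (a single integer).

(re-executing from step 2 with the substitution; state before step 2: balance=77916)
2 | pay 14790 | balance=64279
3 | pay 11138 | balance=54092
4 | pay 11867 | balance=43025
5 | pay 11263 | balance=32398
6 | pay 11518 | balance=21359

21359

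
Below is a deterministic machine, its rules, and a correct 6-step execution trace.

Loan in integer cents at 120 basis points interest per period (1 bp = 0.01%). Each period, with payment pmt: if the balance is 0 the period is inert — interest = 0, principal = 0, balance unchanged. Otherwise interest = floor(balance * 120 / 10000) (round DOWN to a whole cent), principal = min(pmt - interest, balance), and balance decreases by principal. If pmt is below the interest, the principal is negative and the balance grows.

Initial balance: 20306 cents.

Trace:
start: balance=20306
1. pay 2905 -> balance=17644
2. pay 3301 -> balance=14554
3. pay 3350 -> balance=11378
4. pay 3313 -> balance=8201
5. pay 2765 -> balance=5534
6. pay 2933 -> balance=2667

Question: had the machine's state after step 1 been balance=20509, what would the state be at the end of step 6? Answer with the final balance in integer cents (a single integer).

5709

state after step 1 := balance=20509
2. pay 3301 -> balance=17454
3. pay 3350 -> balance=14313
4. pay 3313 -> balance=11171
5. pay 2765 -> balance=8540
6. pay 2933 -> balance=5709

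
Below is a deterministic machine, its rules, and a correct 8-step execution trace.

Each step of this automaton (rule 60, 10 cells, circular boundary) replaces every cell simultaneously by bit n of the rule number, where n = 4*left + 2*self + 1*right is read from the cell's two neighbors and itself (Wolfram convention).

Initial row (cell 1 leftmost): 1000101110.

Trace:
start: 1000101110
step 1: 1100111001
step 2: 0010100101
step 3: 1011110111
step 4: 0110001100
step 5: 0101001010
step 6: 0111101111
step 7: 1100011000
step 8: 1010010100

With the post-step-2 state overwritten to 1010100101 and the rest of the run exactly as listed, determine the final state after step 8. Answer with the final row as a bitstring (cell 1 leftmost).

state after step 2 := 1010100101
step 3: 0111110111
step 4: 1100001100
step 5: 1010001010
step 6: 1111001111
step 7: 0000101000
step 8: 0000111100

0000111100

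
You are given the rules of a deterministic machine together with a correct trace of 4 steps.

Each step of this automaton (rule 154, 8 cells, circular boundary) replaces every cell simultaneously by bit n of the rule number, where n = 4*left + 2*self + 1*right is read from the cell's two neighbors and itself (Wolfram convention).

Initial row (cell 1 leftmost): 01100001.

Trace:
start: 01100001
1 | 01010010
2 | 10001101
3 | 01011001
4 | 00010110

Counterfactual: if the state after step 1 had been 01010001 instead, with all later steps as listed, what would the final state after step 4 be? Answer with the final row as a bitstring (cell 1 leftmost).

10101010

state after step 1 := 01010001
2 | 00001010
3 | 00010001
4 | 10101010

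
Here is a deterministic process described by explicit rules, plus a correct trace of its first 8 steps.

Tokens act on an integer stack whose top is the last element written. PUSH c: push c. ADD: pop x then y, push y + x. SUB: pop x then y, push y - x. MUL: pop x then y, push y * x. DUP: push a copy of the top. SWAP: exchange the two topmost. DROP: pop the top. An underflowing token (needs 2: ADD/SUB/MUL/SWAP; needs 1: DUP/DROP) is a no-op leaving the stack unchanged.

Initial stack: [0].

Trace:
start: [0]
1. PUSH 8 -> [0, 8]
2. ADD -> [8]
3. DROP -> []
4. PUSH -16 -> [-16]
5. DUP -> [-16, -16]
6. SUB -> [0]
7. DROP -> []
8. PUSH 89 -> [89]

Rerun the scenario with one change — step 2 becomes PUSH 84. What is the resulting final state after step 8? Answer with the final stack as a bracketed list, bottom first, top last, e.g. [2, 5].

[0, 8, 89]

(re-executing from step 2 with the substitution; state before step 2: [0, 8])
2. PUSH 84 -> [0, 8, 84]
3. DROP -> [0, 8]
4. PUSH -16 -> [0, 8, -16]
5. DUP -> [0, 8, -16, -16]
6. SUB -> [0, 8, 0]
7. DROP -> [0, 8]
8. PUSH 89 -> [0, 8, 89]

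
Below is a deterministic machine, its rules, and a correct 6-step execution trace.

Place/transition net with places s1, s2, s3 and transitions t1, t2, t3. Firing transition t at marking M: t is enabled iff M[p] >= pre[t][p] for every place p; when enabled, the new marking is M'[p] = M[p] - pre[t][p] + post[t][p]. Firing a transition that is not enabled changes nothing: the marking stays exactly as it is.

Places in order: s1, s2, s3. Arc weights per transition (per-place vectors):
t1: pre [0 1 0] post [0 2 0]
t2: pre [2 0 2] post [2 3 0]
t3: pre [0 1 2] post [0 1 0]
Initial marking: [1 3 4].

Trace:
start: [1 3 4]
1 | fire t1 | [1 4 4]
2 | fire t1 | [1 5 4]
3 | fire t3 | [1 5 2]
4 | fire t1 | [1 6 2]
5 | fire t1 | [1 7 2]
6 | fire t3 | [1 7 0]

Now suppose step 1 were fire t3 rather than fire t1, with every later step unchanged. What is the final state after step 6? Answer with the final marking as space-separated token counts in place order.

(re-executing from step 1 with the substitution; state before step 1: [1 3 4])
1 | fire t3 | [1 3 2]
2 | fire t1 | [1 4 2]
3 | fire t3 | [1 4 0]
4 | fire t1 | [1 5 0]
5 | fire t1 | [1 6 0]
6 | fire t3 | [1 6 0]

1 6 0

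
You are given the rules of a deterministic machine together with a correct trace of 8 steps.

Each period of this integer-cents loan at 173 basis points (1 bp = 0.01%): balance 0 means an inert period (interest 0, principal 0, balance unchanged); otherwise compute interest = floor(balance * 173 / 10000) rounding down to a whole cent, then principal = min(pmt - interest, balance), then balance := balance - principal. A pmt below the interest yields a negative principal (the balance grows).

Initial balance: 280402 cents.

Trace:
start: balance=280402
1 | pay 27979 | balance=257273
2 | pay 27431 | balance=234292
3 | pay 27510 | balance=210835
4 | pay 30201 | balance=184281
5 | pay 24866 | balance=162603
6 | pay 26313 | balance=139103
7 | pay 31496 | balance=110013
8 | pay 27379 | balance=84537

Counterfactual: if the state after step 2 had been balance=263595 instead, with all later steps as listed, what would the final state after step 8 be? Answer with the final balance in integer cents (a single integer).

state after step 2 := balance=263595
3 | pay 27510 | balance=240645
4 | pay 30201 | balance=214607
5 | pay 24866 | balance=193453
6 | pay 26313 | balance=170486
7 | pay 31496 | balance=141939
8 | pay 27379 | balance=117015

117015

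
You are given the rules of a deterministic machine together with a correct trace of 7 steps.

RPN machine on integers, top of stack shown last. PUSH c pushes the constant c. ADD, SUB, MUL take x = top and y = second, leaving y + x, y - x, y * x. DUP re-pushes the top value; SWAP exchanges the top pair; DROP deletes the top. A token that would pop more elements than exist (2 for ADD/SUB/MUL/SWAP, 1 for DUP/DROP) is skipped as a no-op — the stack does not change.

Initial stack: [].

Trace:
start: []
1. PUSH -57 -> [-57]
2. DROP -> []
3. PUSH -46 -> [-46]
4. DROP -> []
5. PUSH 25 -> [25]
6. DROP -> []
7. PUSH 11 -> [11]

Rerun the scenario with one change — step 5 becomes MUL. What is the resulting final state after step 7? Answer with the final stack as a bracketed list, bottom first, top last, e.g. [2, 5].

(re-executing from step 5 with the substitution; state before step 5: [])
5. MUL -> []
6. DROP -> []
7. PUSH 11 -> [11]

[11]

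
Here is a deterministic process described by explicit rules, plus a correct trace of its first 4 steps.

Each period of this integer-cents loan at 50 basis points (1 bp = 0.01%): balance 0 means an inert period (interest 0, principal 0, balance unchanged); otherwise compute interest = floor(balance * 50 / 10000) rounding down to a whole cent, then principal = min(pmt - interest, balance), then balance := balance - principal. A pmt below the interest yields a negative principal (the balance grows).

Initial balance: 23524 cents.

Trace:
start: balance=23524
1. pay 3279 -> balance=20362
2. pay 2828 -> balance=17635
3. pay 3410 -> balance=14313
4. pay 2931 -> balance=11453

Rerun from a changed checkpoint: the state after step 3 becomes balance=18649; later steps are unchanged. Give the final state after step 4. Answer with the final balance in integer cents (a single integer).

state after step 3 := balance=18649
4. pay 2931 -> balance=15811

15811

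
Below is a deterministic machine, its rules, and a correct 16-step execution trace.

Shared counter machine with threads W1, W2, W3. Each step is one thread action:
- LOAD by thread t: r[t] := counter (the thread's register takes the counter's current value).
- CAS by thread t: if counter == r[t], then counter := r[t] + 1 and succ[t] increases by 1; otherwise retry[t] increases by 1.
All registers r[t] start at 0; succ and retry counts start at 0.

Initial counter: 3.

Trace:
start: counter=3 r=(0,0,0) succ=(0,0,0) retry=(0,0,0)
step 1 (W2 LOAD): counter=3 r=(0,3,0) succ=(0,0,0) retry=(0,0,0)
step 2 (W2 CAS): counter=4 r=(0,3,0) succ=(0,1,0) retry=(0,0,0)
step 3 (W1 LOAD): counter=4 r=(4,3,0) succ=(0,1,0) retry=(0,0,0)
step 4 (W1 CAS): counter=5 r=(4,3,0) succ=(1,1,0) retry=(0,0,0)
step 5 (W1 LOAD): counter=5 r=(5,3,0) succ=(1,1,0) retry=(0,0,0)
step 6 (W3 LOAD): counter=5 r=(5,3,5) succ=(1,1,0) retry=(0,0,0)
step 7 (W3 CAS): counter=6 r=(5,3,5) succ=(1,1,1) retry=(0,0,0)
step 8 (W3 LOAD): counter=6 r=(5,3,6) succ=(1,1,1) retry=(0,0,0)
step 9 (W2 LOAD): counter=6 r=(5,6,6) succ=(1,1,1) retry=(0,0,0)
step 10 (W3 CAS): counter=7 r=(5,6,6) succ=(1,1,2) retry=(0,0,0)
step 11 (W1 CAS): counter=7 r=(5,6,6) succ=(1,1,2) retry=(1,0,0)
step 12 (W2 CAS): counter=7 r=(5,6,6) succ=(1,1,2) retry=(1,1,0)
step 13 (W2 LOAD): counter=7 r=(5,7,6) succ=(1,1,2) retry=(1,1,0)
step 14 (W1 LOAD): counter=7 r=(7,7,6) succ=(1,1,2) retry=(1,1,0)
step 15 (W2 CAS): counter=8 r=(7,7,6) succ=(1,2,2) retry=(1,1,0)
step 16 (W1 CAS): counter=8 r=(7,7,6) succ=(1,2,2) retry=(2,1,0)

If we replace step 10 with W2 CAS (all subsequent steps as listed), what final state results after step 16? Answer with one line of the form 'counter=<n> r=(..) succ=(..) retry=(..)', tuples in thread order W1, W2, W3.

counter=8 r=(7,7,6) succ=(1,3,1) retry=(2,1,0)

(re-executing from step 10 with the substitution; state before step 10: counter=6 r=(5,6,6) succ=(1,1,1) retry=(0,0,0))
step 10 (W2 CAS): counter=7 r=(5,6,6) succ=(1,2,1) retry=(0,0,0)
step 11 (W1 CAS): counter=7 r=(5,6,6) succ=(1,2,1) retry=(1,0,0)
step 12 (W2 CAS): counter=7 r=(5,6,6) succ=(1,2,1) retry=(1,1,0)
step 13 (W2 LOAD): counter=7 r=(5,7,6) succ=(1,2,1) retry=(1,1,0)
step 14 (W1 LOAD): counter=7 r=(7,7,6) succ=(1,2,1) retry=(1,1,0)
step 15 (W2 CAS): counter=8 r=(7,7,6) succ=(1,3,1) retry=(1,1,0)
step 16 (W1 CAS): counter=8 r=(7,7,6) succ=(1,3,1) retry=(2,1,0)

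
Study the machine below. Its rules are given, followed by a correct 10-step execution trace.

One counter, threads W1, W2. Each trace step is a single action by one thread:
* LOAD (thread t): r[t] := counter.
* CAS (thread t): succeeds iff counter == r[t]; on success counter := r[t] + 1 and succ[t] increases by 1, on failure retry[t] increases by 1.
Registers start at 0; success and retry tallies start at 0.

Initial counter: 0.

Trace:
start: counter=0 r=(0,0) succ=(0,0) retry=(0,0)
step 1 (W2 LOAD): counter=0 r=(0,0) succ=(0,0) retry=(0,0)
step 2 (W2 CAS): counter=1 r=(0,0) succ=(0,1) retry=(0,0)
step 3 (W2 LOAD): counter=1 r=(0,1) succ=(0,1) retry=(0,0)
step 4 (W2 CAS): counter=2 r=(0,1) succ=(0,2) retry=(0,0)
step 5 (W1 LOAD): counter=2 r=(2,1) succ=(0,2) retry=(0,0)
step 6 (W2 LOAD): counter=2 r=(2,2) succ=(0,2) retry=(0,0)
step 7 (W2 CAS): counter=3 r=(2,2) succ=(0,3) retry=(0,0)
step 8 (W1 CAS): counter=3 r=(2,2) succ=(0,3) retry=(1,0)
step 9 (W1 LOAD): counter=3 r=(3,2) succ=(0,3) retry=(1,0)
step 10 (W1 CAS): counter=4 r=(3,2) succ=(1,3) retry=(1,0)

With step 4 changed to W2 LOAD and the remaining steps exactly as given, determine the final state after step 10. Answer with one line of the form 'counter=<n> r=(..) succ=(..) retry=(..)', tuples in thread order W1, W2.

counter=3 r=(2,1) succ=(1,2) retry=(1,0)

(re-executing from step 4 with the substitution; state before step 4: counter=1 r=(0,1) succ=(0,1) retry=(0,0))
step 4 (W2 LOAD): counter=1 r=(0,1) succ=(0,1) retry=(0,0)
step 5 (W1 LOAD): counter=1 r=(1,1) succ=(0,1) retry=(0,0)
step 6 (W2 LOAD): counter=1 r=(1,1) succ=(0,1) retry=(0,0)
step 7 (W2 CAS): counter=2 r=(1,1) succ=(0,2) retry=(0,0)
step 8 (W1 CAS): counter=2 r=(1,1) succ=(0,2) retry=(1,0)
step 9 (W1 LOAD): counter=2 r=(2,1) succ=(0,2) retry=(1,0)
step 10 (W1 CAS): counter=3 r=(2,1) succ=(1,2) retry=(1,0)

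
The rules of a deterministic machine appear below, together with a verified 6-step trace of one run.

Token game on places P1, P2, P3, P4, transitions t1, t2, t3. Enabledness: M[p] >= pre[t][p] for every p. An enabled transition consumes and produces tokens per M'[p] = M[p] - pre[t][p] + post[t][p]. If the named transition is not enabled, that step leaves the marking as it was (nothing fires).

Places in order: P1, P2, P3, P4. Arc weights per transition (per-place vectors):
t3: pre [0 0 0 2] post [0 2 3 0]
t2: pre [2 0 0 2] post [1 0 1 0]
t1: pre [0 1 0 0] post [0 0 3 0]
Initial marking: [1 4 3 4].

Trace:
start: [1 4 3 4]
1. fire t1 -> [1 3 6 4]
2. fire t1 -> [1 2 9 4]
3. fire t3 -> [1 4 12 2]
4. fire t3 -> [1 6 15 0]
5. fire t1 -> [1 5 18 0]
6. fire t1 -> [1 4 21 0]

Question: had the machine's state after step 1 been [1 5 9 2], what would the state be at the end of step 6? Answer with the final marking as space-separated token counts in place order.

state after step 1 := [1 5 9 2]
2. fire t1 -> [1 4 12 2]
3. fire t3 -> [1 6 15 0]
4. fire t3 -> [1 6 15 0]
5. fire t1 -> [1 5 18 0]
6. fire t1 -> [1 4 21 0]

1 4 21 0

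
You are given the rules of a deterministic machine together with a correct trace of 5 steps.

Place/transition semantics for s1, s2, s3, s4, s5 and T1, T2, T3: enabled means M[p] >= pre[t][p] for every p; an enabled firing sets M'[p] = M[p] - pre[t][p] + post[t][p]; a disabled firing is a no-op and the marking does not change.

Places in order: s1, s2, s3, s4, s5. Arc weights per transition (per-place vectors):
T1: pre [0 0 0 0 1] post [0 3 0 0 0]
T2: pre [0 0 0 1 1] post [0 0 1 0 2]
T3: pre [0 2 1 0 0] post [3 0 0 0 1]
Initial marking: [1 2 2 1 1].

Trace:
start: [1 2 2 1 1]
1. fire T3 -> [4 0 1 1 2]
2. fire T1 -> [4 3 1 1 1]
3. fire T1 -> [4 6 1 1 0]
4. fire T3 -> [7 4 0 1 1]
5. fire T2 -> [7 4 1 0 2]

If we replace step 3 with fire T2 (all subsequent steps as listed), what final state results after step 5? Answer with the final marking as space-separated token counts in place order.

(re-executing from step 3 with the substitution; state before step 3: [4 3 1 1 1])
3. fire T2 -> [4 3 2 0 2]
4. fire T3 -> [7 1 1 0 3]
5. fire T2 -> [7 1 1 0 3]

7 1 1 0 3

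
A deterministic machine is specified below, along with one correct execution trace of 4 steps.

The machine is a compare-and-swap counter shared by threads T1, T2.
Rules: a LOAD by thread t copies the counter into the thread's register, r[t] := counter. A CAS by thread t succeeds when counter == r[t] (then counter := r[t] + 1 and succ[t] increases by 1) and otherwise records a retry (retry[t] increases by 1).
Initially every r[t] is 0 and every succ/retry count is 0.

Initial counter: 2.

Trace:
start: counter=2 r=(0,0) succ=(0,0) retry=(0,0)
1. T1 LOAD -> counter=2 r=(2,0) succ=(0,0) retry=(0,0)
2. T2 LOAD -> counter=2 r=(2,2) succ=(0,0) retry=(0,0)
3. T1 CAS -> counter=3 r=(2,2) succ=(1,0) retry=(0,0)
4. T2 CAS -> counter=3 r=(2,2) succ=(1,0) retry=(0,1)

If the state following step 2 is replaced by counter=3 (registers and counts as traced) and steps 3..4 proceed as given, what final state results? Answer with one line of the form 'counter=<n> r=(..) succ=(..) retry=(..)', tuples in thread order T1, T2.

state after step 2 := counter=3 r=(2,2) succ=(0,0) retry=(0,0)
3. T1 CAS -> counter=3 r=(2,2) succ=(0,0) retry=(1,0)
4. T2 CAS -> counter=3 r=(2,2) succ=(0,0) retry=(1,1)

counter=3 r=(2,2) succ=(0,0) retry=(1,1)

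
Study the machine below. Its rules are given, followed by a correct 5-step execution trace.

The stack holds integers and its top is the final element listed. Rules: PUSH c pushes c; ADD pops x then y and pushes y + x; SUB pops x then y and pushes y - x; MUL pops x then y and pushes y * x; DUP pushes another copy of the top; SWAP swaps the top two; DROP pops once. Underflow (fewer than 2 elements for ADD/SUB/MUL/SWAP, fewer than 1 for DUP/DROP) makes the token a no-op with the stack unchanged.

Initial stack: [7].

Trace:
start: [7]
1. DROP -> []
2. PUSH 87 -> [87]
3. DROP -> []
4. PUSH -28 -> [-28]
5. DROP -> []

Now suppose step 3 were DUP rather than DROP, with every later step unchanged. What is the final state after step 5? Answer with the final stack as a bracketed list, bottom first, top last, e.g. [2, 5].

(re-executing from step 3 with the substitution; state before step 3: [87])
3. DUP -> [87, 87]
4. PUSH -28 -> [87, 87, -28]
5. DROP -> [87, 87]

[87, 87]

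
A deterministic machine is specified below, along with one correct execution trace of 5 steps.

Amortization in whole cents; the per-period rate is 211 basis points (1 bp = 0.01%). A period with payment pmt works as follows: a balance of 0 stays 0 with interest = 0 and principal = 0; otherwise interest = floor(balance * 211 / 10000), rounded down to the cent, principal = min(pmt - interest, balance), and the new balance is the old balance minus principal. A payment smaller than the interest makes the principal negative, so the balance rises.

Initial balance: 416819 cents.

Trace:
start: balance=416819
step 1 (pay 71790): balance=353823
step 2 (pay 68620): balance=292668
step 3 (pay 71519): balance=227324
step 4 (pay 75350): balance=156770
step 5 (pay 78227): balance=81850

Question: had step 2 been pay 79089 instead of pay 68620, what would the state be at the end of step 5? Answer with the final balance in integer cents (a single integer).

(re-executing from step 2 with the substitution; state before step 2: balance=353823)
step 2 (pay 79089): balance=282199
step 3 (pay 71519): balance=216634
step 4 (pay 75350): balance=145854
step 5 (pay 78227): balance=70704

70704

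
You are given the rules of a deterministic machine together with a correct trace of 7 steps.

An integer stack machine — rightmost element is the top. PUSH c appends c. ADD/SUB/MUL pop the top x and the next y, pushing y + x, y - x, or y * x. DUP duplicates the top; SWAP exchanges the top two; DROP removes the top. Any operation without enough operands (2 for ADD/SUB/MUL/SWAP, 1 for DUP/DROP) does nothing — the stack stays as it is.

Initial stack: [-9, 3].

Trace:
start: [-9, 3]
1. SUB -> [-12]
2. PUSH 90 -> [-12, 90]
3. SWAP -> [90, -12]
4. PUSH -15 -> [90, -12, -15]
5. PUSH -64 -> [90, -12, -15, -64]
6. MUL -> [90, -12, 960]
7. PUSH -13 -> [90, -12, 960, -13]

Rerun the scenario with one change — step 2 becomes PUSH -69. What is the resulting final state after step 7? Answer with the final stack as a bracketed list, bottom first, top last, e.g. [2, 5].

[-69, -12, 960, -13]

(re-executing from step 2 with the substitution; state before step 2: [-12])
2. PUSH -69 -> [-12, -69]
3. SWAP -> [-69, -12]
4. PUSH -15 -> [-69, -12, -15]
5. PUSH -64 -> [-69, -12, -15, -64]
6. MUL -> [-69, -12, 960]
7. PUSH -13 -> [-69, -12, 960, -13]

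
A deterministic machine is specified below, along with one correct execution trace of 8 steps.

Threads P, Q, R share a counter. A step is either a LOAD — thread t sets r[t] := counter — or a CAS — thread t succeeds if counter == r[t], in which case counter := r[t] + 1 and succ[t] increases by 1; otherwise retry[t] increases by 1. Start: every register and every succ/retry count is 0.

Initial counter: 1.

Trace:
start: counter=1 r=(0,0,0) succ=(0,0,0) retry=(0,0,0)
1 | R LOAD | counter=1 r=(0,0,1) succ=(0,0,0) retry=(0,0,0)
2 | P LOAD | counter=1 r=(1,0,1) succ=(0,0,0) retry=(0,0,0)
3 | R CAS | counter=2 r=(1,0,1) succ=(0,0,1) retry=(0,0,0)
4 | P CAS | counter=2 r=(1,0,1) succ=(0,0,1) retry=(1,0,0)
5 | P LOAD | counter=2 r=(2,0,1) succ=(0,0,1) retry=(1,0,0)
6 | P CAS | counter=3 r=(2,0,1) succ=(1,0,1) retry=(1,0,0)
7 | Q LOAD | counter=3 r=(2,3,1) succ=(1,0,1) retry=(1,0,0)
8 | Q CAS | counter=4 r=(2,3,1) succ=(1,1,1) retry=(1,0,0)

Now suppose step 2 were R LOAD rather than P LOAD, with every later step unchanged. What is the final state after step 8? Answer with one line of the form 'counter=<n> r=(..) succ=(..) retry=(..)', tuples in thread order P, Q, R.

counter=4 r=(2,3,1) succ=(1,1,1) retry=(1,0,0)

(re-executing from step 2 with the substitution; state before step 2: counter=1 r=(0,0,1) succ=(0,0,0) retry=(0,0,0))
2 | R LOAD | counter=1 r=(0,0,1) succ=(0,0,0) retry=(0,0,0)
3 | R CAS | counter=2 r=(0,0,1) succ=(0,0,1) retry=(0,0,0)
4 | P CAS | counter=2 r=(0,0,1) succ=(0,0,1) retry=(1,0,0)
5 | P LOAD | counter=2 r=(2,0,1) succ=(0,0,1) retry=(1,0,0)
6 | P CAS | counter=3 r=(2,0,1) succ=(1,0,1) retry=(1,0,0)
7 | Q LOAD | counter=3 r=(2,3,1) succ=(1,0,1) retry=(1,0,0)
8 | Q CAS | counter=4 r=(2,3,1) succ=(1,1,1) retry=(1,0,0)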